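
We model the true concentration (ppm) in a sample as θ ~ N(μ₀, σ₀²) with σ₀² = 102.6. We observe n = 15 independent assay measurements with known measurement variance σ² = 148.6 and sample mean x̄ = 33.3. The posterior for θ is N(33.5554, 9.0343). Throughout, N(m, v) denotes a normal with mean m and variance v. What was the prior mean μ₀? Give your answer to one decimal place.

With known observation variance, the Normal–Normal posterior has precision τ_n = τ₀ + n/σ² and mean μ_n = (τ₀μ₀ + (n/σ²)x̄)/τ_n.
Here τ₀ = 1/102.6 = 0.009747 and τ_data = 15/148.6 = 0.100942, so τ_n = 0.110689.
Rearranging for μ₀: μ₀ = (μ_n·τ_n − τ_data·x̄)/τ₀ = (33.5554·0.110689 − 0.100942·33.3) / 0.009747 = 0.352845/0.009747 ≈ 36.2.

μ₀ = 36.2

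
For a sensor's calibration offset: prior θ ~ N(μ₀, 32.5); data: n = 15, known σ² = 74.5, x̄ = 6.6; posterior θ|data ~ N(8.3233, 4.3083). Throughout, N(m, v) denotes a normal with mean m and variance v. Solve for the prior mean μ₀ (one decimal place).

μ₀ = 19.6

With known observation variance, the Normal–Normal posterior has precision τ_n = τ₀ + n/σ² and mean μ_n = (τ₀μ₀ + (n/σ²)x̄)/τ_n.
Here τ₀ = 1/32.5 = 0.030769 and τ_data = 15/74.5 = 0.201342, so τ_n = 0.232111.
Rearranging for μ₀: μ₀ = (μ_n·τ_n − τ_data·x̄)/τ₀ = (8.3233·0.232111 − 0.201342·6.6) / 0.030769 = 0.603072/0.030769 ≈ 19.6.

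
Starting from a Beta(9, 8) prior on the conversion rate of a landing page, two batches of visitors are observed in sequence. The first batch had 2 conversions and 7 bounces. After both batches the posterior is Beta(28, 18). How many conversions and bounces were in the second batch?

Sequential conjugate updates are equivalent to a single update on the pooled data, so total successes = posterior α − prior α and total failures = posterior β − prior β.
Total across both batches: 28−9=19 conversions, 18−8=10 bounces.
Subtract the first batch: 19−2=17 conversions and 10−7=3 bounces.

17 conversions and 3 bounces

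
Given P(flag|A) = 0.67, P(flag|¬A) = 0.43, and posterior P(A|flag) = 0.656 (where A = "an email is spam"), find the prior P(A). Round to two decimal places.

P(A) = 0.55

In odds form, posterior odds = prior odds × likelihood ratio, so prior odds = posterior odds ÷ LR.
Posterior odds = 0.656/(1−0.656) = 1.9070. LR = 0.67/0.43 = 1.5581.
Prior odds = 1.9070/1.5581 = 1.2239, so P(A) = 1.2239/(1+1.2239) ≈ 0.55.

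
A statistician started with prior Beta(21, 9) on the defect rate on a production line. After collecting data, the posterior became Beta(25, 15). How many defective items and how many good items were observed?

Under Beta–binomial conjugacy the posterior parameters are (α+s, β+f).
So s = 25 − 21 = 4 and f = 15 − 9 = 6.

4 defective items and 6 good items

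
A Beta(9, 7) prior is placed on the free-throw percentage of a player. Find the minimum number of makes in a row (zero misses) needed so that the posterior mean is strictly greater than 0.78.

k = 16

After k makes and 0 misses the posterior is Beta(9+k, 7), with mean (9+k)/(9+7+k).
Set (9+k)/(16+k) > 0.78 and solve: k > (0.78·16 − 9)/(1 − 0.78) = 15.818.
The smallest integer exceeding 15.818 is 16.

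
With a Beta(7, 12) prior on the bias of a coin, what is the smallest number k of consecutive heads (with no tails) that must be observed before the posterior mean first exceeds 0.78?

After k heads and 0 tails the posterior is Beta(7+k, 12), with mean (7+k)/(7+12+k).
Set (7+k)/(19+k) > 0.78 and solve: k > (0.78·19 − 7)/(1 − 0.78) = 35.545.
The smallest integer exceeding 35.545 is 36, and checking k=36: (43)/(55) = 0.7818 > 0.78.

k = 36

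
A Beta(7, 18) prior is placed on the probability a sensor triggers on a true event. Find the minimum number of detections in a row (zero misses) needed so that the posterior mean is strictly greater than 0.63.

After k detections and 0 misses the posterior is Beta(7+k, 18), with mean (7+k)/(7+18+k).
Set (7+k)/(25+k) > 0.63 and solve: k > (0.63·25 − 7)/(1 − 0.63) = 23.649.
The smallest integer exceeding 23.649 is 24, and checking k=24: (31)/(49) = 0.6327 > 0.63.

k = 24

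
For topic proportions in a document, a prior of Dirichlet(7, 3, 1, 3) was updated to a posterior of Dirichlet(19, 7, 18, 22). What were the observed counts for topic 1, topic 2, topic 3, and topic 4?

counts (12, 4, 17, 19)

For a Dirichlet(α) prior with multinomial counts c, the posterior is Dirichlet(α + c) componentwise.
Counts are posterior − prior componentwise: 19−7=12, 7−3=4, 18−1=17, 22−3=19.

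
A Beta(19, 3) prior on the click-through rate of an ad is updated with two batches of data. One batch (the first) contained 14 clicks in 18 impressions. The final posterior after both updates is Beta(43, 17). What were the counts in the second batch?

Because Beta–binomial updating is additive in the counts, the combined data contributed (α_post−α_prior, β_post−β_prior) successes and failures.
Total across both batches: 43−19=24 clicks, 17−3=14 non-clicks.
Subtract the first batch: 24−14=10 clicks and 14−4=10 non-clicks.

10 clicks and 10 non-clicks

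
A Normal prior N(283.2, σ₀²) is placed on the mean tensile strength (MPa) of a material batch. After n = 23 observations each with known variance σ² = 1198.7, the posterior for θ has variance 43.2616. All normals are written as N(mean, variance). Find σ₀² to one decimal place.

Posterior precision equals prior precision plus data precision: 1/σ_n² = 1/σ₀² + n/σ².
So 1/σ₀² = 1/43.2616 − 23/1198.7 = 0.023115 − 0.019187 = 0.003928.
Hence σ₀² = 1/0.003928 ≈ 254.6.

σ₀² = 254.6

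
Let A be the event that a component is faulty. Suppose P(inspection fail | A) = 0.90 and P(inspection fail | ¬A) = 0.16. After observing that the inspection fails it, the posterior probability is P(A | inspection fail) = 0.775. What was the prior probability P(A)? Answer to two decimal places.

Bayes' rule in odds form gives O(A|E) = O(A)·[P(E|A)/P(E|¬A)], hence O(A) = O(A|E)/LR.
Posterior odds = 0.775/(1−0.775) = 3.4444. LR = 0.90/0.16 = 5.6250.
Prior odds = 3.4444/5.6250 = 0.6123, so P(A) = 0.6123/(1+0.6123) ≈ 0.38.

P(A) = 0.38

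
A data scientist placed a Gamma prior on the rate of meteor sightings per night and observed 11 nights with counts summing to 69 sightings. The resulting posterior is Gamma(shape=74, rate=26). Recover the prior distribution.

Gamma–Poisson conjugacy: posterior shape = α + Σxᵢ, posterior rate = β + n.
So α = 74 − 69 = 5 and β = 26 − 11 = 15.

Gamma(shape=5, rate=15)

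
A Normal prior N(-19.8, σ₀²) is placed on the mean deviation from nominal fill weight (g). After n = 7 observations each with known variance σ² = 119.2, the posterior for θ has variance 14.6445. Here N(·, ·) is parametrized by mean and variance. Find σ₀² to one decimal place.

Posterior precision equals prior precision plus data precision: 1/σ_n² = 1/σ₀² + n/σ².
So 1/σ₀² = 1/14.6445 − 7/119.2 = 0.068285 − 0.058725 = 0.009560.
Hence σ₀² = 1/0.009560 ≈ 104.6.

σ₀² = 104.6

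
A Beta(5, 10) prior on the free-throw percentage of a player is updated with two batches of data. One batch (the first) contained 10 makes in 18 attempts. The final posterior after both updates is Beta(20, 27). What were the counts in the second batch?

5 makes and 9 misses

Sequential conjugate updates are equivalent to a single update on the pooled data, so total successes = posterior α − prior α and total failures = posterior β − prior β.
Total across both batches: 20−5=15 makes, 27−10=17 misses.
Subtract the first batch: 15−10=5 makes and 17−8=9 misses.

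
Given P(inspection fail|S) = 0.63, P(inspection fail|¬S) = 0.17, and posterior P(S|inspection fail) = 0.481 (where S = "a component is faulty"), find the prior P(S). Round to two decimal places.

Bayes' rule in odds form gives O(S|E) = O(S)·[P(E|S)/P(E|¬S)], hence O(S) = O(S|E)/LR.
Posterior odds = 0.481/(1−0.481) = 0.9268. LR = 0.63/0.17 = 3.7059.
Prior odds = 0.9268/3.7059 = 0.2501, so P(S) = 0.2501/(1+0.2501) ≈ 0.20.

P(S) = 0.20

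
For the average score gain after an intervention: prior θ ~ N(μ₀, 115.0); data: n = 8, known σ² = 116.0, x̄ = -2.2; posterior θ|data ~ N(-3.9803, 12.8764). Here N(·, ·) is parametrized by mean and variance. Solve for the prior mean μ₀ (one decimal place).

μ₀ = -18.1

With known observation variance, the Normal–Normal posterior has precision τ_n = τ₀ + n/σ² and mean μ_n = (τ₀μ₀ + (n/σ²)x̄)/τ_n.
Here τ₀ = 1/115.0 = 0.008696 and τ_data = 8/116.0 = 0.068966, so τ_n = 0.077662.
Rearranging for μ₀: μ₀ = (μ_n·τ_n − τ_data·x̄)/τ₀ = (-3.9803·0.077662 − 0.068966·-2.2) / 0.008696 = -0.157393/0.008696 ≈ -18.1.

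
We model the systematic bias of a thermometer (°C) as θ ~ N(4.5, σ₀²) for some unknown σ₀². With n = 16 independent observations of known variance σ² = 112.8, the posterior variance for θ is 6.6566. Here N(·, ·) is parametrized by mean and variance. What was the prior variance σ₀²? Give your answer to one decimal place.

For the Normal–Normal model with known σ², precisions add: τ_n = τ₀ + n/σ².
So 1/σ₀² = 1/6.6566 − 16/112.8 = 0.150227 − 0.141844 = 0.008383.
Hence σ₀² = 1/0.008383 ≈ 119.3.

σ₀² = 119.3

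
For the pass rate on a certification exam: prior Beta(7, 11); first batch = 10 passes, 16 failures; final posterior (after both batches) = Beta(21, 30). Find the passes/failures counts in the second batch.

4 passes and 3 failures

Sequential conjugate updates are equivalent to a single update on the pooled data, so total successes = posterior α − prior α and total failures = posterior β − prior β.
Total across both batches: 21−7=14 passes, 30−11=19 failures.
Subtract the first batch: 14−10=4 passes and 19−16=3 failures.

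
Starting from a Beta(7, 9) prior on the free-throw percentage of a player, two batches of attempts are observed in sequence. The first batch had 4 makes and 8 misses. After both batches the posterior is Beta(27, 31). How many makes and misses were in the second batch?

Because Beta–binomial updating is additive in the counts, the combined data contributed (α_post−α_prior, β_post−β_prior) successes and failures.
Total across both batches: 27−7=20 makes, 31−9=22 misses.
Subtract the first batch: 20−4=16 makes and 22−8=14 misses.

16 makes and 14 misses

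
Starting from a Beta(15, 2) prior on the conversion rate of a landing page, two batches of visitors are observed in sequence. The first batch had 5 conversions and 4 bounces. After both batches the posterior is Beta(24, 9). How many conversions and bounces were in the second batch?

Sequential conjugate updates are equivalent to a single update on the pooled data, so total successes = posterior α − prior α and total failures = posterior β − prior β.
Total across both batches: 24−15=9 conversions, 9−2=7 bounces.
Subtract the first batch: 9−5=4 conversions and 7−4=3 bounces.

4 conversions and 3 bounces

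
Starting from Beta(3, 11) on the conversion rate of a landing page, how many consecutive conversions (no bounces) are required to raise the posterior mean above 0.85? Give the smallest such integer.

k = 60

After k conversions and 0 bounces the posterior is Beta(3+k, 11), with mean (3+k)/(3+11+k).
Set (3+k)/(14+k) > 0.85 and solve: k > (0.85·14 − 3)/(1 − 0.85) = 59.333.
The smallest integer exceeding 59.333 is 60.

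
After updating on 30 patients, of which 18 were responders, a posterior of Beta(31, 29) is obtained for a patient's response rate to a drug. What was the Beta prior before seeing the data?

Beta(13, 17)

A Beta(a, b) prior with s successes and f failures in binomial data gives a Beta(a+s, b+f) posterior.
Subtract the data counts: 31−18=13, 29−12=17.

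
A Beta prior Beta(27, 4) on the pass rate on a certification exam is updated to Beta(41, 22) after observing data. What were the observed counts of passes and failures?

Beta is conjugate to the binomial likelihood: posterior = Beta(α+s, β+f).
Match parameters: s=41−27=14, f=22−4=18.

14 passes and 18 failures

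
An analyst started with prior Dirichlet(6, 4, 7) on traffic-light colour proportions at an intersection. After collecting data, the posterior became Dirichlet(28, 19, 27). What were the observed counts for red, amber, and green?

For a Dirichlet(α) prior with multinomial counts c, the posterior is Dirichlet(α + c) componentwise.
Counts are posterior − prior componentwise: 28−6=22, 19−4=15, 27−7=20.

counts (22, 15, 20)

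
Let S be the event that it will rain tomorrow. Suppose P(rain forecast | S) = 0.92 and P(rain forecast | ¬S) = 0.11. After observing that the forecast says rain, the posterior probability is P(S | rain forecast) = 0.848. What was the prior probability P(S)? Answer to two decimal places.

In odds form, posterior odds = prior odds × likelihood ratio, so prior odds = posterior odds ÷ LR.
Posterior odds = 0.848/(1−0.848) = 5.5789. LR = 0.92/0.11 = 8.3636.
Prior odds = 5.5789/8.3636 = 0.6670, so P(S) = 0.6670/(1+0.6670) ≈ 0.40.

P(S) = 0.40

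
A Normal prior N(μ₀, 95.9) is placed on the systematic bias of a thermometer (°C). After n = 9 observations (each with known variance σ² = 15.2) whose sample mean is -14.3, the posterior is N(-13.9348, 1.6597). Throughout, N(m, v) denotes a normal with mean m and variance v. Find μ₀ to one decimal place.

μ₀ = 6.8

The posterior mean is a precision-weighted average: μ_n = (τ₀μ₀ + τ_data·x̄)/(τ₀+τ_data), with τ₀=1/σ₀² and τ_data=n/σ².
Here τ₀ = 1/95.9 = 0.010428 and τ_data = 9/15.2 = 0.592105, so τ_n = 0.602533.
Rearranging for μ₀: μ₀ = (μ_n·τ_n − τ_data·x̄)/τ₀ = (-13.9348·0.602533 − 0.592105·-14.3) / 0.010428 = 0.070925/0.010428 ≈ 6.8.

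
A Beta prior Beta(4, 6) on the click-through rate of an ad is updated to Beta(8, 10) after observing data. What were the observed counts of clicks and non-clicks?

4 clicks and 4 non-clicks

Beta is conjugate to the binomial likelihood: posterior = Beta(a+s, b+f).
Match parameters: s=8−4=4, f=10−6=4.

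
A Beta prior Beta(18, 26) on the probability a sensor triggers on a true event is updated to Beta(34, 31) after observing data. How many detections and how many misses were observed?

16 detections and 5 misses

Beta is conjugate to the binomial likelihood: posterior = Beta(α+s, β+f).
So s = 34 − 18 = 16 and f = 31 − 26 = 5.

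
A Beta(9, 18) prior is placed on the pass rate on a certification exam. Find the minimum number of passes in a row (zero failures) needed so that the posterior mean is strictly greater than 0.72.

After k passes and 0 failures the posterior is Beta(9+k, 18), with mean (9+k)/(9+18+k).
Set (9+k)/(27+k) > 0.72 and solve: k > (0.72·27 − 9)/(1 − 0.72) = 37.286.
The smallest integer exceeding 37.286 is 38, and checking k=38: (47)/(65) = 0.7231 > 0.72.

k = 38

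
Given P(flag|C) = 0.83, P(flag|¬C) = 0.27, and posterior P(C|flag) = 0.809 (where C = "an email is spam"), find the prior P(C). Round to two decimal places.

P(C) = 0.58

In odds form, posterior odds = prior odds × likelihood ratio, so prior odds = posterior odds ÷ LR.
Posterior odds = 0.809/(1−0.809) = 4.2356. LR = 0.83/0.27 = 3.0741.
Prior odds = 4.2356/3.0741 = 1.3778, so P(C) = 1.3778/(1+1.3778) ≈ 0.58.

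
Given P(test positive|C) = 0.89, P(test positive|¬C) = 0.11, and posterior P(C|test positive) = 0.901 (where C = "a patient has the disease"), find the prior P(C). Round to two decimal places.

P(C) = 0.53

Bayes' rule in odds form gives O(C|E) = O(C)·[P(E|C)/P(E|¬C)], hence O(C) = O(C|E)/LR.
Posterior odds = 0.901/(1−0.901) = 9.1010. LR = 0.89/0.11 = 8.0909.
Prior odds = 9.1010/8.0909 = 1.1248, so P(C) = 1.1248/(1+1.1248) ≈ 0.53.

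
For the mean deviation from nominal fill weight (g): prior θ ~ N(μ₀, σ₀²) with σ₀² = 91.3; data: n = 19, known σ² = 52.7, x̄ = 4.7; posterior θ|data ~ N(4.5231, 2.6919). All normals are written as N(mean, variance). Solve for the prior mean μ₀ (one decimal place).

μ₀ = -1.3

With known observation variance, the Normal–Normal posterior has precision τ_n = τ₀ + n/σ² and mean μ_n = (τ₀μ₀ + (n/σ²)x̄)/τ_n.
Here τ₀ = 1/91.3 = 0.010953 and τ_data = 19/52.7 = 0.360531, so τ_n = 0.371484.
Rearranging for μ₀: μ₀ = (μ_n·τ_n − τ_data·x̄)/τ₀ = (4.5231·0.371484 − 0.360531·4.7) / 0.010953 = -0.014236/0.010953 ≈ -1.3.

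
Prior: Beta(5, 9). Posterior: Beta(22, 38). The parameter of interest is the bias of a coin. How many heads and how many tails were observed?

A Beta(a, b) prior with s successes and f failures in binomial data gives a Beta(a+s, b+f) posterior.
So s = 22 − 5 = 17 and f = 38 − 9 = 29.

17 heads and 29 tails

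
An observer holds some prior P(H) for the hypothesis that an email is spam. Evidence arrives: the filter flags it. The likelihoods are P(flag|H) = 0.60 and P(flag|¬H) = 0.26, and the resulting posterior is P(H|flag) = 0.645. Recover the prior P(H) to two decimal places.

P(H) = 0.44

In odds form, posterior odds = prior odds × likelihood ratio, so prior odds = posterior odds ÷ LR.
Posterior odds = 0.645/(1−0.645) = 1.8169. LR = 0.60/0.26 = 2.3077.
Prior odds = 1.8169/2.3077 = 0.7873, so P(H) = 0.7873/(1+0.7873) ≈ 0.44.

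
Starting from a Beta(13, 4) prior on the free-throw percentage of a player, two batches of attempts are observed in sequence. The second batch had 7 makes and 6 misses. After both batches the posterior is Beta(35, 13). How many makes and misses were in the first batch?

15 makes and 3 misses

Sequential conjugate updates are equivalent to a single update on the pooled data, so total successes = posterior α − prior α and total failures = posterior β − prior β.
Total across both batches: 35−13=22 makes, 13−4=9 misses.
Subtract the second batch: 22−7=15 makes and 9−6=3 misses.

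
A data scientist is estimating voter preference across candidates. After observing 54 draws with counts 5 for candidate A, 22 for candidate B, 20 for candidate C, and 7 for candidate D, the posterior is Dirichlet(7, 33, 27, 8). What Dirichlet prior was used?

Dirichlet(2, 11, 7, 1)

For a Dirichlet(α) prior with multinomial counts c, the posterior is Dirichlet(α + c) componentwise.
Subtract each count from the matching posterior parameter: 7−5=2, 33−22=11, 27−20=7, 8−7=1.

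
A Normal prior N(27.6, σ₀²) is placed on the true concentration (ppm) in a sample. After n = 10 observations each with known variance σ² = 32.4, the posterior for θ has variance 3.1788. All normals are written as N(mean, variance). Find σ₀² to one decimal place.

Posterior precision equals prior precision plus data precision: 1/σ_n² = 1/σ₀² + n/σ².
So 1/σ₀² = 1/3.1788 − 10/32.4 = 0.314584 − 0.308642 = 0.005942.
Hence σ₀² = 1/0.005942 ≈ 168.3.

σ₀² = 168.3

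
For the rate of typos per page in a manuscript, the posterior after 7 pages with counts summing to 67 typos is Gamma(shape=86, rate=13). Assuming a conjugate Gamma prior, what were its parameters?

Gamma(shape=19, rate=6)

Gamma–Poisson conjugacy: posterior shape = α + Σxᵢ, posterior rate = β + n.
So α = 86 − 67 = 19 and β = 13 − 7 = 6.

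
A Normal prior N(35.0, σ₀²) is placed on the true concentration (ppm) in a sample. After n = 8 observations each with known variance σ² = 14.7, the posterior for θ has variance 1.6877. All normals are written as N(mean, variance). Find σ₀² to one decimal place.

Posterior precision equals prior precision plus data precision: 1/σ_n² = 1/σ₀² + n/σ².
So 1/σ₀² = 1/1.6877 − 8/14.7 = 0.592522 − 0.544218 = 0.048304.
Hence σ₀² = 1/0.048304 ≈ 20.7.

σ₀² = 20.7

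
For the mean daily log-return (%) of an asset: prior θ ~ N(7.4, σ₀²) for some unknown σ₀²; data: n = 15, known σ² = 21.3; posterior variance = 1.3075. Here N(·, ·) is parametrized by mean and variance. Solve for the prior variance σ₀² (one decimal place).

σ₀² = 16.5

Posterior precision equals prior precision plus data precision: 1/σ_n² = 1/σ₀² + n/σ².
So 1/σ₀² = 1/1.3075 − 15/21.3 = 0.764818 − 0.704225 = 0.060593.
Hence σ₀² = 1/0.060593 ≈ 16.5.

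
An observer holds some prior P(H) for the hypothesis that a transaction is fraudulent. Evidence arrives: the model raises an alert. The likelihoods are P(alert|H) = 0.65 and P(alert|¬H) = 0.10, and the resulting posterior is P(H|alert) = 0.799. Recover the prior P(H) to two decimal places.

In odds form, posterior odds = prior odds × likelihood ratio, so prior odds = posterior odds ÷ LR.
Posterior odds = 0.799/(1−0.799) = 3.9751. LR = 0.65/0.10 = 6.5000.
Prior odds = 3.9751/6.5000 = 0.6116, so P(H) = 0.6116/(1+0.6116) ≈ 0.38.

P(H) = 0.38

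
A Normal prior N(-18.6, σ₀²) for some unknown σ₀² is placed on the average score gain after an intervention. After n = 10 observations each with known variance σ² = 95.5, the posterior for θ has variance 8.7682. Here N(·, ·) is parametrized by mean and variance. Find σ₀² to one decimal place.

σ₀² = 107.1

Posterior precision equals prior precision plus data precision: 1/σ_n² = 1/σ₀² + n/σ².
So 1/σ₀² = 1/8.7682 − 10/95.5 = 0.114048 − 0.104712 = 0.009336.
Hence σ₀² = 1/0.009336 ≈ 107.1.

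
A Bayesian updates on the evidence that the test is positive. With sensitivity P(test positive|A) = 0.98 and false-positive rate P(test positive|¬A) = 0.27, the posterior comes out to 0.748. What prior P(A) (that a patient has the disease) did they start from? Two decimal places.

In odds form, posterior odds = prior odds × likelihood ratio, so prior odds = posterior odds ÷ LR.
Posterior odds = 0.748/(1−0.748) = 2.9683. LR = 0.98/0.27 = 3.6296.
Prior odds = 2.9683/3.6296 = 0.8178, so P(A) = 0.8178/(1+0.8178) ≈ 0.45.

P(A) = 0.45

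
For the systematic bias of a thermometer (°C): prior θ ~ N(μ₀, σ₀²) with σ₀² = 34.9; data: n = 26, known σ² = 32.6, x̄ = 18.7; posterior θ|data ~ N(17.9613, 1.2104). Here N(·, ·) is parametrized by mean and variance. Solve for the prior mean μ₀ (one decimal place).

With known observation variance, the Normal–Normal posterior has precision τ_n = τ₀ + n/σ² and mean μ_n = (τ₀μ₀ + (n/σ²)x̄)/τ_n.
Here τ₀ = 1/34.9 = 0.028653 and τ_data = 26/32.6 = 0.797546, so τ_n = 0.826199.
Rearranging for μ₀: μ₀ = (μ_n·τ_n − τ_data·x̄)/τ₀ = (17.9613·0.826199 − 0.797546·18.7) / 0.028653 = -0.074502/0.028653 ≈ -2.6.

μ₀ = -2.6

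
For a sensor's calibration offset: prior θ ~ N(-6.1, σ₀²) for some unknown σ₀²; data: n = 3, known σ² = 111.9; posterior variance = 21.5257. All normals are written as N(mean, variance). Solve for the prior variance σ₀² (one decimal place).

For the Normal–Normal model with known σ², precisions add: τ_n = τ₀ + n/σ².
So 1/σ₀² = 1/21.5257 − 3/111.9 = 0.046456 − 0.026810 = 0.019646.
Hence σ₀² = 1/0.019646 ≈ 50.9.

σ₀² = 50.9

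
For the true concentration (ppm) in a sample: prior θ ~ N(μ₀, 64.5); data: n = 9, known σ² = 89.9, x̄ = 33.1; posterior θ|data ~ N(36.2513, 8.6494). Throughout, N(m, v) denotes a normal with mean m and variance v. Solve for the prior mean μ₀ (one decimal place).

μ₀ = 56.6

The posterior mean is a precision-weighted average: μ_n = (τ₀μ₀ + τ_data·x̄)/(τ₀+τ_data), with τ₀=1/σ₀² and τ_data=n/σ².
Here τ₀ = 1/64.5 = 0.015504 and τ_data = 9/89.9 = 0.100111, so τ_n = 0.115615.
Rearranging for μ₀: μ₀ = (μ_n·τ_n − τ_data·x̄)/τ₀ = (36.2513·0.115615 − 0.100111·33.1) / 0.015504 = 0.877520/0.015504 ≈ 56.6.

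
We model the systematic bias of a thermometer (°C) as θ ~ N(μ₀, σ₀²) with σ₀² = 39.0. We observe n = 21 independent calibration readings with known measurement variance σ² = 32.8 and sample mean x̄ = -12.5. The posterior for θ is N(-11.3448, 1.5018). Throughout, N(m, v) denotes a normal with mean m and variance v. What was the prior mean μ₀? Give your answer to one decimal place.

With known observation variance, the Normal–Normal posterior has precision τ_n = τ₀ + n/σ² and mean μ_n = (τ₀μ₀ + (n/σ²)x̄)/τ_n.
Here τ₀ = 1/39.0 = 0.025641 and τ_data = 21/32.8 = 0.640244, so τ_n = 0.665885.
Rearranging for μ₀: μ₀ = (μ_n·τ_n − τ_data·x̄)/τ₀ = (-11.3448·0.665885 − 0.640244·-12.5) / 0.025641 = 0.448718/0.025641 ≈ 17.5.

μ₀ = 17.5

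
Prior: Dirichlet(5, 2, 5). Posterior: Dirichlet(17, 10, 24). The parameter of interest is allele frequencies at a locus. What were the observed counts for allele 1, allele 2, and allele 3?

For a Dirichlet(α) prior with multinomial counts c, the posterior is Dirichlet(α + c) componentwise.
Counts are posterior − prior componentwise: 17−5=12, 10−2=8, 24−5=19.

counts (12, 8, 19)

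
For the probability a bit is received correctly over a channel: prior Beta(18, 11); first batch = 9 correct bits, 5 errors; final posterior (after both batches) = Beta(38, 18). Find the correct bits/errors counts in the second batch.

11 correct bits and 2 errors

Because Beta–binomial updating is additive in the counts, the combined data contributed (α_post−α_prior, β_post−β_prior) successes and failures.
Total across both batches: 38−18=20 correct bits, 18−11=7 errors.
Subtract the first batch: 20−9=11 correct bits and 7−5=2 errors.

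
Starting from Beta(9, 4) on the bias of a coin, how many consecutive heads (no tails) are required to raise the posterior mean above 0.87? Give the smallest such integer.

k = 18

After k heads and 0 tails the posterior is Beta(9+k, 4), with mean (9+k)/(9+4+k).
Set (9+k)/(13+k) > 0.87 and solve: k > (0.87·13 − 9)/(1 − 0.87) = 17.769.
The smallest integer exceeding 17.769 is 18.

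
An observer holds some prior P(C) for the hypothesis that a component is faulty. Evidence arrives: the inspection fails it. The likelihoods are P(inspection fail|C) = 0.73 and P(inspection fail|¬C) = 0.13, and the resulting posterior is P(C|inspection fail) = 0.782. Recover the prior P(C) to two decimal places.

P(C) = 0.39

In odds form, posterior odds = prior odds × likelihood ratio, so prior odds = posterior odds ÷ LR.
Posterior odds = 0.782/(1−0.782) = 3.5872. LR = 0.73/0.13 = 5.6154.
Prior odds = 3.5872/5.6154 = 0.6388, so P(C) = 0.6388/(1+0.6388) ≈ 0.39.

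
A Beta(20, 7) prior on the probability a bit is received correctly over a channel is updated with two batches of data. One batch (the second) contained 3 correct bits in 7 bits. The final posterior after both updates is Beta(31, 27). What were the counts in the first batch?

8 correct bits and 16 errors

Sequential conjugate updates are equivalent to a single update on the pooled data, so total successes = posterior α − prior α and total failures = posterior β − prior β.
Total across both batches: 31−20=11 correct bits, 27−7=20 errors.
Subtract the second batch: 11−3=8 correct bits and 20−4=16 errors.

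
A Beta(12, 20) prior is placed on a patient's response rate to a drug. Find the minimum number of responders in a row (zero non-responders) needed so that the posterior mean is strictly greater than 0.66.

After k responders and 0 non-responders the posterior is Beta(12+k, 20), with mean (12+k)/(12+20+k).
Set (12+k)/(32+k) > 0.66 and solve: k > (0.66·32 − 12)/(1 − 0.66) = 26.824.
The smallest integer exceeding 26.824 is 27.

k = 27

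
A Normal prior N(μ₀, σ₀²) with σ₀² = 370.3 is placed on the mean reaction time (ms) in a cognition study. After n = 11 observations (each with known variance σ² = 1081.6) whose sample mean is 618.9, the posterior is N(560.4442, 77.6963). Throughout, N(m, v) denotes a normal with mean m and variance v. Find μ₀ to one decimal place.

The posterior mean is a precision-weighted average: μ_n = (τ₀μ₀ + τ_data·x̄)/(τ₀+τ_data), with τ₀=1/σ₀² and τ_data=n/σ².
Here τ₀ = 1/370.3 = 0.002701 and τ_data = 11/1081.6 = 0.010170, so τ_n = 0.012871.
Rearranging for μ₀: μ₀ = (μ_n·τ_n − τ_data·x̄)/τ₀ = (560.4442·0.012871 − 0.010170·618.9) / 0.002701 = 0.919264/0.002701 ≈ 340.3.

μ₀ = 340.3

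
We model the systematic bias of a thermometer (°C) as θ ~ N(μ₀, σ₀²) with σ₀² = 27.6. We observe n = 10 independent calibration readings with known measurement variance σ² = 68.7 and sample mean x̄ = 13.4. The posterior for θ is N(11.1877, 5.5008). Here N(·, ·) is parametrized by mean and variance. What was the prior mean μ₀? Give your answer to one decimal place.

With known observation variance, the Normal–Normal posterior has precision τ_n = τ₀ + n/σ² and mean μ_n = (τ₀μ₀ + (n/σ²)x̄)/τ_n.
Here τ₀ = 1/27.6 = 0.036232 and τ_data = 10/68.7 = 0.145560, so τ_n = 0.181792.
Rearranging for μ₀: μ₀ = (μ_n·τ_n − τ_data·x̄)/τ₀ = (11.1877·0.181792 − 0.145560·13.4) / 0.036232 = 0.083330/0.036232 ≈ 2.3.

μ₀ = 2.3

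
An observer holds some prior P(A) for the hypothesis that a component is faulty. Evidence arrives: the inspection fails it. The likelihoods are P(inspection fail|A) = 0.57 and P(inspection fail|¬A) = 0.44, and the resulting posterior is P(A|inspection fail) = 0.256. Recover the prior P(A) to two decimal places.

P(A) = 0.21

In odds form, posterior odds = prior odds × likelihood ratio, so prior odds = posterior odds ÷ LR.
Posterior odds = 0.256/(1−0.256) = 0.3441. LR = 0.57/0.44 = 1.2955.
Prior odds = 0.3441/1.2955 = 0.2656, so P(A) = 0.2656/(1+0.2656) ≈ 0.21.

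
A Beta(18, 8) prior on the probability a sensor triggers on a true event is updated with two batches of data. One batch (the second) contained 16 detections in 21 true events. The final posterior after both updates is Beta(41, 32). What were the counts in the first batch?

Because Beta–binomial updating is additive in the counts, the combined data contributed (α_post−α_prior, β_post−β_prior) successes and failures.
Total across both batches: 41−18=23 detections, 32−8=24 misses.
Subtract the second batch: 23−16=7 detections and 24−5=19 misses.

7 detections and 19 misses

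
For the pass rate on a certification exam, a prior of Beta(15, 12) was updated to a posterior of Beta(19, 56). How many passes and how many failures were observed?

4 passes and 44 failures

A Beta(α, β) prior with s successes and f failures in binomial data gives a Beta(α+s, β+f) posterior.
So s = 19 − 15 = 4 and f = 56 − 12 = 44.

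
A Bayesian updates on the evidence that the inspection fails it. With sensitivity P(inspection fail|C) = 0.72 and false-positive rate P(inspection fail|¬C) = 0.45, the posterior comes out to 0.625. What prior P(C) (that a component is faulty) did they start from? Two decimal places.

Bayes' rule in odds form gives O(C|E) = O(C)·[P(E|C)/P(E|¬C)], hence O(C) = O(C|E)/LR.
Posterior odds = 0.625/(1−0.625) = 1.6667. LR = 0.72/0.45 = 1.6000.
Prior odds = 1.6667/1.6000 = 1.0417, so P(C) = 1.0417/(1+1.0417) ≈ 0.51.

P(C) = 0.51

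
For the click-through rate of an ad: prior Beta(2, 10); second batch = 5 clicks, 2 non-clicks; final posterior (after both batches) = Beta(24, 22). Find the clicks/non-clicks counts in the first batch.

17 clicks and 10 non-clicks

Sequential conjugate updates are equivalent to a single update on the pooled data, so total successes = posterior α − prior α and total failures = posterior β − prior β.
Total across both batches: 24−2=22 clicks, 22−10=12 non-clicks.
Subtract the second batch: 22−5=17 clicks and 12−2=10 non-clicks.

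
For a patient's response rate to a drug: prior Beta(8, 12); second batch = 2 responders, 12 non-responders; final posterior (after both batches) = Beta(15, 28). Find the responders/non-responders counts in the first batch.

5 responders and 4 non-responders

Because Beta–binomial updating is additive in the counts, the combined data contributed (α_post−α_prior, β_post−β_prior) successes and failures.
Total across both batches: 15−8=7 responders, 28−12=16 non-responders.
Subtract the second batch: 7−2=5 responders and 16−12=4 non-responders.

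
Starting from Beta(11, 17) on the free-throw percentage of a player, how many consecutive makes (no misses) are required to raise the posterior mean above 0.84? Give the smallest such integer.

After k makes and 0 misses the posterior is Beta(11+k, 17), with mean (11+k)/(11+17+k).
Set (11+k)/(28+k) > 0.84 and solve: k > (0.84·28 − 11)/(1 − 0.84) = 78.250.
The smallest integer exceeding 78.250 is 79, and checking k=79: (90)/(107) = 0.8411 > 0.84.

k = 79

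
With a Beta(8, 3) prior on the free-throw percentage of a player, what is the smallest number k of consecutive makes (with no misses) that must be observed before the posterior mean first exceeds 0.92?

After k makes and 0 misses the posterior is Beta(8+k, 3), with mean (8+k)/(8+3+k).
Set (8+k)/(11+k) > 0.92 and solve: k > (0.92·11 − 8)/(1 − 0.92) = 26.500.
The smallest integer exceeding 26.500 is 27.

k = 27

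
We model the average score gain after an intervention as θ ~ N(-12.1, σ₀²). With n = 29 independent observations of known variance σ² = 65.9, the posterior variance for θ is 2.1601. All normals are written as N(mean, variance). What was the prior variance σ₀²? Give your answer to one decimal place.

σ₀² = 43.7

Posterior precision equals prior precision plus data precision: 1/σ_n² = 1/σ₀² + n/σ².
So 1/σ₀² = 1/2.1601 − 29/65.9 = 0.462942 − 0.440061 = 0.022881.
Hence σ₀² = 1/0.022881 ≈ 43.7.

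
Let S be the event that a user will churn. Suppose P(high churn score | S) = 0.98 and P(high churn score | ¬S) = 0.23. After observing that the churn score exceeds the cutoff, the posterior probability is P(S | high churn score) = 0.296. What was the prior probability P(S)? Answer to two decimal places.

In odds form, posterior odds = prior odds × likelihood ratio, so prior odds = posterior odds ÷ LR.
Posterior odds = 0.296/(1−0.296) = 0.4205. LR = 0.98/0.23 = 4.2609.
Prior odds = 0.4205/4.2609 = 0.0987, so P(S) = 0.0987/(1+0.0987) ≈ 0.09.

P(S) = 0.09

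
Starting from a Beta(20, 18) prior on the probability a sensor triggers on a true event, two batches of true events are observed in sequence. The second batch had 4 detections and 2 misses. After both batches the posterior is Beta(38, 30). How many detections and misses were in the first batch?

14 detections and 10 misses

Because Beta–binomial updating is additive in the counts, the combined data contributed (α_post−α_prior, β_post−β_prior) successes and failures.
Total across both batches: 38−20=18 detections, 30−18=12 misses.
Subtract the second batch: 18−4=14 detections and 12−2=10 misses.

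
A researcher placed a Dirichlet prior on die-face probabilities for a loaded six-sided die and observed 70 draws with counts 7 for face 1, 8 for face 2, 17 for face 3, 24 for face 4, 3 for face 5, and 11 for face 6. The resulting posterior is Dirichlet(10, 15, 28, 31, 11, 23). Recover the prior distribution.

For a Dirichlet(α) prior with multinomial counts c, the posterior is Dirichlet(α + c) componentwise.
Subtract each count from the matching posterior parameter: 10−7=3, 15−8=7, 28−17=11, 31−24=7, 11−3=8, 23−11=12.

Dirichlet(3, 7, 11, 7, 8, 12)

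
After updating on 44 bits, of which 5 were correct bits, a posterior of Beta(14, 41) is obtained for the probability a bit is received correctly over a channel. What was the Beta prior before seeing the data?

Beta(9, 2)

Beta is conjugate to the binomial likelihood: posterior = Beta(a+s, b+f).
Subtract the data counts: 14−5=9, 41−39=2.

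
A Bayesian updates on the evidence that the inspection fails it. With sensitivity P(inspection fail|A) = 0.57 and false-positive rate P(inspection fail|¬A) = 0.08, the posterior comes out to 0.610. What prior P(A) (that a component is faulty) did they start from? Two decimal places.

P(A) = 0.18

In odds form, posterior odds = prior odds × likelihood ratio, so prior odds = posterior odds ÷ LR.
Posterior odds = 0.610/(1−0.610) = 1.5641. LR = 0.57/0.08 = 7.1250.
Prior odds = 1.5641/7.1250 = 0.2195, so P(A) = 0.2195/(1+0.2195) ≈ 0.18.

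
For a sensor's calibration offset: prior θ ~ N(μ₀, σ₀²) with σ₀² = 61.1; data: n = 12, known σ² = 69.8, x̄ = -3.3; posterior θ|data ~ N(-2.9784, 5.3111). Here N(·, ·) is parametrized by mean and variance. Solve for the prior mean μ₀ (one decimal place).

μ₀ = 0.4

With known observation variance, the Normal–Normal posterior has precision τ_n = τ₀ + n/σ² and mean μ_n = (τ₀μ₀ + (n/σ²)x̄)/τ_n.
Here τ₀ = 1/61.1 = 0.016367 and τ_data = 12/69.8 = 0.171920, so τ_n = 0.188287.
Rearranging for μ₀: μ₀ = (μ_n·τ_n − τ_data·x̄)/τ₀ = (-2.9784·0.188287 − 0.171920·-3.3) / 0.016367 = 0.006542/0.016367 ≈ 0.4.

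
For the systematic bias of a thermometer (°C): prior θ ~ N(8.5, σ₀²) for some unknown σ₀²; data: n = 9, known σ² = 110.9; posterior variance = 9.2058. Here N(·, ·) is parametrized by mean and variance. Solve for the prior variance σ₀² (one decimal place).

σ₀² = 36.4

Posterior precision equals prior precision plus data precision: 1/σ_n² = 1/σ₀² + n/σ².
So 1/σ₀² = 1/9.2058 − 9/110.9 = 0.108627 − 0.081154 = 0.027473.
Hence σ₀² = 1/0.027473 ≈ 36.4.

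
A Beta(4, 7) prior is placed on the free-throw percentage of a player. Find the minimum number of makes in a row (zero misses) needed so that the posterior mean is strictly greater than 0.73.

k = 15

After k makes and 0 misses the posterior is Beta(4+k, 7), with mean (4+k)/(4+7+k).
Set (4+k)/(11+k) > 0.73 and solve: k > (0.73·11 − 4)/(1 − 0.73) = 14.926.
The smallest integer exceeding 14.926 is 15.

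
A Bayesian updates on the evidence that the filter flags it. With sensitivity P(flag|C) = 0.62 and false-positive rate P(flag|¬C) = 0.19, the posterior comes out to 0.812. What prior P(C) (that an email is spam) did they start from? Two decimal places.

In odds form, posterior odds = prior odds × likelihood ratio, so prior odds = posterior odds ÷ LR.
Posterior odds = 0.812/(1−0.812) = 4.3191. LR = 0.62/0.19 = 3.2632.
Prior odds = 4.3191/3.2632 = 1.3236, so P(C) = 1.3236/(1+1.3236) ≈ 0.57.

P(C) = 0.57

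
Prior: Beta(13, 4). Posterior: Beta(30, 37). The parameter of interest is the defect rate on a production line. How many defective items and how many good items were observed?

A Beta(α, β) prior with s successes and f failures in binomial data gives a Beta(α+s, β+f) posterior.
So s = 30 − 13 = 17 and f = 37 − 4 = 33.

17 defective items and 33 good items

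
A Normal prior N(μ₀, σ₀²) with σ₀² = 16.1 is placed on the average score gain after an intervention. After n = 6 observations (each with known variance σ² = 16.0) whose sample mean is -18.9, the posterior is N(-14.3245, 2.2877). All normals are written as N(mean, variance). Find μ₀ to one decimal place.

The posterior mean is a precision-weighted average: μ_n = (τ₀μ₀ + τ_data·x̄)/(τ₀+τ_data), with τ₀=1/σ₀² and τ_data=n/σ².
Here τ₀ = 1/16.1 = 0.062112 and τ_data = 6/16.0 = 0.375000, so τ_n = 0.437112.
Rearranging for μ₀: μ₀ = (μ_n·τ_n − τ_data·x̄)/τ₀ = (-14.3245·0.437112 − 0.375000·-18.9) / 0.062112 = 0.826089/0.062112 ≈ 13.3.

μ₀ = 13.3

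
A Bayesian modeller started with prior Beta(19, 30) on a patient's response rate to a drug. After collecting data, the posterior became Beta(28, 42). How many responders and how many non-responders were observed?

9 responders and 12 non-responders

Under Beta–binomial conjugacy the posterior parameters are (a+s, b+f).
Match parameters: s=28−19=9, f=42−30=12.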